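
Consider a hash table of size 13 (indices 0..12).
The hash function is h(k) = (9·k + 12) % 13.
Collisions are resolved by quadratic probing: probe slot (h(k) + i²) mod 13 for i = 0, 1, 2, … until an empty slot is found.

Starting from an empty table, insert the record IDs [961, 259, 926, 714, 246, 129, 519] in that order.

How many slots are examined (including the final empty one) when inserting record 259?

Insert 961: h=3, slot 3 empty → index 3.
Insert 259: h=3, slot 3 occupied → index 4.
Insert 926: h=0, slot 0 empty → index 0.
Insert 714: h=3, slots 3,4 occupied → index 7.
Insert 246: h=3, slots 3,4,7 occupied → index 12.
Insert 129: h=3, slots 3,4,7,12 occupied → index 6.
Insert 519: h=3, slots 3,4,7,12,6 occupied → index 2.
Table: [926, _, 519, 961, 259, _, 129, 714, _, _, _, _, 246]

2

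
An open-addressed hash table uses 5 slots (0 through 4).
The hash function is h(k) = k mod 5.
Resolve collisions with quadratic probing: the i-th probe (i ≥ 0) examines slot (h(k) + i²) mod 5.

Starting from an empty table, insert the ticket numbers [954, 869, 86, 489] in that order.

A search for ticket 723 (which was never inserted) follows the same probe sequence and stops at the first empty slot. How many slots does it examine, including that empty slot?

3

954: h=4 -> slot 4
869: h=4, probe 4,0 -> slot 0
86: h=1 -> slot 1
489: h=4, probe 4,0,3 -> slot 3
Table: [869, 86, ∅, 489, 954]
Lookup 723: h=3, probe 3,4,2 → slot 2 empty, not found.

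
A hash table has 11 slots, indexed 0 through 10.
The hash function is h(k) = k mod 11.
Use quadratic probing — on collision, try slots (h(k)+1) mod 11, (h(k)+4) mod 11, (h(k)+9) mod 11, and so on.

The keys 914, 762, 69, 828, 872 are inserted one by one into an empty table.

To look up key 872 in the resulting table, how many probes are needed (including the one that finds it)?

914: h=1 => slot 1
762: h=3 => slot 3
69: h=3, probe 3,4 => slot 4
828: h=3, probe 3,4,7 => slot 7
872: h=3, probe 3,4,7,1,8 => slot 8
Table: [—, 914, —, 762, 69, —, —, 828, 872, —, —]
Lookup 872: h=3, probe 3,4,7,1,8 → found at 8.

5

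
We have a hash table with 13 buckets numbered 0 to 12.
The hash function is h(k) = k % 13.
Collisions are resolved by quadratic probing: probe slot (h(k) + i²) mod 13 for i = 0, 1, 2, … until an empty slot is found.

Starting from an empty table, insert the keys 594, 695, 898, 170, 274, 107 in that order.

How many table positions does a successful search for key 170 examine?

594: h=9 -> slot 9
695: h=6 -> slot 6
898: h=1 -> slot 1
170: h=1, probe 1,2 -> slot 2
274: h=1, probe 1,2,5 -> slot 5
107: h=3 -> slot 3
Table: [—, 898, 170, 107, —, 274, 695, —, —, 594, —, —, —]
Lookup 170: h=1, probe 1,2 → found at 2.

2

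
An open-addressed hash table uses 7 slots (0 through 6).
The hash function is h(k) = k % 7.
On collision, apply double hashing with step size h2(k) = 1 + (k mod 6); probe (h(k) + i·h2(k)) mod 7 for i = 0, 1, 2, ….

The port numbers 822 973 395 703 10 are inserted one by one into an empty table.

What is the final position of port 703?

822: h=3 => slot 3
973: h=0 => slot 0
395: h=3, h2=6, probe 3,2 => slot 2
703: h=3, h2=2, probe 3,5 => slot 5
10: h=3, h2=5, probe 3,1 => slot 1
Table: [973, 10, 395, 822, ., 703, .]

5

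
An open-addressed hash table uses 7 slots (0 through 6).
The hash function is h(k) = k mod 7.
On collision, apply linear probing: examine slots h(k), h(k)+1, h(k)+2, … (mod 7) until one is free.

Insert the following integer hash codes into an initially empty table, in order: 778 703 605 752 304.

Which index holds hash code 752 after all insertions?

5

778 hashes to 1; slot 1 is free → place at 1.
703 hashes to 3; slot 3 is free → place at 3.
605 hashes to 3; 3 taken → place at 4.
752 hashes to 3; 3,4 taken → place at 5.
304 hashes to 3; 3,4,5 taken → place at 6.
Table: [., 778, ., 703, 605, 752, 304]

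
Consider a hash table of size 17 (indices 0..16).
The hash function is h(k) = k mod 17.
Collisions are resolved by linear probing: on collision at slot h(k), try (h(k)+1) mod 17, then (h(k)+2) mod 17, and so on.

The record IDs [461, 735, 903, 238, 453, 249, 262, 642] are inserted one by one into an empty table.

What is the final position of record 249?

12

461: h=2 -> slot 2
735: h=4 -> slot 4
903: h=2, probe 2,3 -> slot 3
238: h=0 -> slot 0
453: h=11 -> slot 11
249: h=11, probe 11,12 -> slot 12
262: h=7 -> slot 7
642: h=13 -> slot 13
Table: [238, _, 461, 903, 735, _, _, 262, _, _, _, 453, 249, 642, _, _, _]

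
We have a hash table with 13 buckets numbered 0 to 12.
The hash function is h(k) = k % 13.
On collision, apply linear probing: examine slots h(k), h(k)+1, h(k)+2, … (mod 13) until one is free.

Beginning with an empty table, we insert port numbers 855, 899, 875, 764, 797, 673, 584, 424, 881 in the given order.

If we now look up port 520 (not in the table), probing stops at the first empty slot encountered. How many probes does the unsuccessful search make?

4

Insert 855: h=10, slot 10 empty → index 10.
Insert 899: h=2, slot 2 empty → index 2.
Insert 875: h=4, slot 4 empty → index 4.
Insert 764: h=10, slot 10 occupied → index 11.
Insert 797: h=4, slot 4 occupied → index 5.
Insert 673: h=10, slots 10,11 occupied → index 12.
Insert 584: h=12, slot 12 occupied → index 0.
Insert 424: h=8, slot 8 empty → index 8.
Insert 881: h=10, slots 10,11,12,0 occupied → index 1.
Table: [584, 881, 899, ∅, 875, 797, ∅, ∅, 424, ∅, 855, 764, 673]
Lookup 520: h=0, probe 0,1,2,3 → slot 3 empty, not found.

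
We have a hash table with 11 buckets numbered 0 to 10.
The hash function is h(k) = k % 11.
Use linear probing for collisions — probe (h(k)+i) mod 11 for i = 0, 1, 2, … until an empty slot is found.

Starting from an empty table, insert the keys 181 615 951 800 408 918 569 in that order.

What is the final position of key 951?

6

181 hashes to 5; slot 5 is free => place at 5.
615 hashes to 10; slot 10 is free => place at 10.
951 hashes to 5; 5 taken => place at 6.
800 hashes to 8; slot 8 is free => place at 8.
408 hashes to 1; slot 1 is free => place at 1.
918 hashes to 5; 5,6 taken => place at 7.
569 hashes to 8; 8 taken => place at 9.
Table: [_, 408, _, _, _, 181, 951, 918, 800, 569, 615]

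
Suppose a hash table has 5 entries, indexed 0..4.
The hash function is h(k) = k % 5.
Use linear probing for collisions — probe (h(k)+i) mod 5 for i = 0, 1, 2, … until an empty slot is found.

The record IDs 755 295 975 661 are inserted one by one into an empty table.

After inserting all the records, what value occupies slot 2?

755 hashes to 0; slot 0 is free => place at 0.
295 hashes to 0; 0 taken => place at 1.
975 hashes to 0; 0,1 taken => place at 2.
661 hashes to 1; 1,2 taken => place at 3.
Table: [755, 295, 975, 661, —]

975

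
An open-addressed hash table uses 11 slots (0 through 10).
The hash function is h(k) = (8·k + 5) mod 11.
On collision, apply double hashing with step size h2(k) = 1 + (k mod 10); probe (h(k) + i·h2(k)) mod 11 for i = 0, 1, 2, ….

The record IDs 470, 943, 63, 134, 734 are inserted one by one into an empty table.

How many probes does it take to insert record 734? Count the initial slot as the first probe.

Insert 470: h=3, slot 3 empty -> index 3.
Insert 943: h=3, h2=4, slot 3 occupied -> index 7.
Insert 63: h=3, h2=4, slots 3,7 occupied -> index 0.
Insert 134: h=10, slot 10 empty -> index 10.
Insert 734: h=3, h2=5, slot 3 occupied -> index 8.
Table: [63, ∅, ∅, 470, ∅, ∅, ∅, 943, 734, ∅, 134]

2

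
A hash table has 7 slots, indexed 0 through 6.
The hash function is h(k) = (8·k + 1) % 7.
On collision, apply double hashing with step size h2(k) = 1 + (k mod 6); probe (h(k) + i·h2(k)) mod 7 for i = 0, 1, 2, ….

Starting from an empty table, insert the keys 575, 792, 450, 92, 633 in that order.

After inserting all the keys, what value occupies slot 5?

92

575: h=2 → slot 2
792: h=2, h2=1, probe 2,3 → slot 3
450: h=3, h2=1, probe 3,4 → slot 4
92: h=2, h2=3, probe 2,5 → slot 5
633: h=4, h2=4, probe 4,1 → slot 1
Table: [—, 633, 575, 792, 450, 92, —]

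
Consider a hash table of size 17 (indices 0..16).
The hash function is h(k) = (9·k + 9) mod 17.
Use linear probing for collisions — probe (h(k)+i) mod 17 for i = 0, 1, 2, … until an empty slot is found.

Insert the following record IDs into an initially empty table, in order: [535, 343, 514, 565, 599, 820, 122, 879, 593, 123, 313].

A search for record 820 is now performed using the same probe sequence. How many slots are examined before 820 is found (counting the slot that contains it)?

535 hashes to 13; slot 13 is free -> place at 13.
343 hashes to 2; slot 2 is free -> place at 2.
514 hashes to 11; slot 11 is free -> place at 11.
565 hashes to 11; 11 taken -> place at 12.
599 hashes to 11; 11,12,13 taken -> place at 14.
820 hashes to 11; 11,12,13,14 taken -> place at 15.
122 hashes to 2; 2 taken -> place at 3.
879 hashes to 15; 15 taken -> place at 16.
593 hashes to 8; slot 8 is free -> place at 8.
123 hashes to 11; 11,12,13,14,15,16 taken -> place at 0.
313 hashes to 4; slot 4 is free -> place at 4.
Table: [123, ., 343, 122, 313, ., ., ., 593, ., ., 514, 565, 535, 599, 820, 879]
Lookup 820: h=11, probe 11,12,13,14,15 → found at 15.

5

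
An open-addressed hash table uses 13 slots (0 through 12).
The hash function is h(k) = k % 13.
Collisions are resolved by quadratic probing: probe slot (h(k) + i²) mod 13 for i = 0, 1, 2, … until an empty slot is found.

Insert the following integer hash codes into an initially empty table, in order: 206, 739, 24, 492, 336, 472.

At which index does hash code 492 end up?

206 hashes to 11; slot 11 is free -> place at 11.
739 hashes to 11; 11 taken -> place at 12.
24 hashes to 11; 11,12 taken -> place at 2.
492 hashes to 11; 11,12,2 taken -> place at 7.
336 hashes to 11; 11,12,2,7 taken -> place at 1.
472 hashes to 4; slot 4 is free -> place at 4.
Table: [-, 336, 24, -, 472, -, -, 492, -, -, -, 206, 739]

7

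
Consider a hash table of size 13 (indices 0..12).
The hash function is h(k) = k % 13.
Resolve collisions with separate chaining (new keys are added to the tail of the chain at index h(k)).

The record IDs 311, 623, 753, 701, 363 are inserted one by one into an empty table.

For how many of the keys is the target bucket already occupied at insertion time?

Insert 311: h=12, bucket 12 empty → new chain.
Insert 623: h=12, bucket 12 nonempty → append to chain.
Insert 753: h=12, bucket 12 nonempty → append to chain.
Insert 701: h=12, bucket 12 nonempty → append to chain.
Insert 363: h=12, bucket 12 nonempty → append to chain.
Final buckets:
0: .
1: .
2: .
3: .
4: .
5: .
6: .
7: .
8: .
9: .
10: .
11: .
12: 311 -> 623 -> 753 -> 701 -> 363

4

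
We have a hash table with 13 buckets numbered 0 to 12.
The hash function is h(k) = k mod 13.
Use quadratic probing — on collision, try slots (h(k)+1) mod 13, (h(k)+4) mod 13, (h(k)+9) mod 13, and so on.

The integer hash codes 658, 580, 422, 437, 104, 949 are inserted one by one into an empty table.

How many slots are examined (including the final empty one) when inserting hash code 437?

658 hashes to 8; slot 8 is free → place at 8.
580 hashes to 8; 8 taken → place at 9.
422 hashes to 6; slot 6 is free → place at 6.
437 hashes to 8; 8,9 taken → place at 12.
104 hashes to 0; slot 0 is free → place at 0.
949 hashes to 0; 0 taken → place at 1.
Table: [104, 949, -, -, -, -, 422, -, 658, 580, -, -, 437]

3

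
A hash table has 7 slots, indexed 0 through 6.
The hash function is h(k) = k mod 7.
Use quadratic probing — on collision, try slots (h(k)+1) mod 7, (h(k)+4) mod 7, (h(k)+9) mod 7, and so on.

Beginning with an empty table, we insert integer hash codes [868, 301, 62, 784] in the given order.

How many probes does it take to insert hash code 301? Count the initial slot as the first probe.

868: h=0 => slot 0
301: h=0, probe 0,1 => slot 1
62: h=6 => slot 6
784: h=0, probe 0,1,4 => slot 4
Table: [868, 301, -, -, 784, -, 62]

2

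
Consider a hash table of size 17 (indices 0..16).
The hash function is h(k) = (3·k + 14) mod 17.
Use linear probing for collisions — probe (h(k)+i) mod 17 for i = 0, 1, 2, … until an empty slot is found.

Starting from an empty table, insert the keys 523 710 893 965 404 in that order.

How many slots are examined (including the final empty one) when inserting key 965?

3

523: h=2 → slot 2
710: h=2, probe 2,3 → slot 3
893: h=7 → slot 7
965: h=2, probe 2,3,4 → slot 4
404: h=2, probe 2,3,4,5 → slot 5
Table: [., ., 523, 710, 965, 404, ., 893, ., ., ., ., ., ., ., ., .]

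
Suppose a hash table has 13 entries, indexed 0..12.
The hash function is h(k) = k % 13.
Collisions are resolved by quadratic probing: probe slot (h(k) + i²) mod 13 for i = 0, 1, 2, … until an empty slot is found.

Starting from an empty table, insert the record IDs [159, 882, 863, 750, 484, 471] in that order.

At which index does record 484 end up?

4

159 hashes to 3; slot 3 is free → place at 3.
882 hashes to 11; slot 11 is free → place at 11.
863 hashes to 5; slot 5 is free → place at 5.
750 hashes to 9; slot 9 is free → place at 9.
484 hashes to 3; 3 taken → place at 4.
471 hashes to 3; 3,4 taken → place at 7.
Table: [-, -, -, 159, 484, 863, -, 471, -, 750, -, 882, -]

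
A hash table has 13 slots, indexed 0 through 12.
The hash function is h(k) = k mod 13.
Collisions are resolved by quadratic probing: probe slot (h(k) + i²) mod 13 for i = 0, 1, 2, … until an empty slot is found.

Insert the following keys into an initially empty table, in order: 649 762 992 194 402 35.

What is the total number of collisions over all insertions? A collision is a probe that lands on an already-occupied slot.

Insert 649: h=12, slot 12 empty => index 12.
Insert 762: h=8, slot 8 empty => index 8.
Insert 992: h=4, slot 4 empty => index 4.
Insert 194: h=12, slot 12 occupied => index 0.
Insert 402: h=12, slots 12,0 occupied => index 3.
Insert 35: h=9, slot 9 empty => index 9.
Table: [194, ., ., 402, 992, ., ., ., 762, 35, ., ., 649]

3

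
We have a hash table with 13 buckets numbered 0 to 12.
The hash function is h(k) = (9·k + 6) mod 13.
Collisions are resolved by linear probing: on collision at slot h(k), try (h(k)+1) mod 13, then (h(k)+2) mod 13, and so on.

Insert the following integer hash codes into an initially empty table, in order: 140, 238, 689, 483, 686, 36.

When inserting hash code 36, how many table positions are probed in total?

Insert 140: h=5, slot 5 empty -> index 5.
Insert 238: h=3, slot 3 empty -> index 3.
Insert 689: h=6, slot 6 empty -> index 6.
Insert 483: h=11, slot 11 empty -> index 11.
Insert 686: h=5, slots 5,6 occupied -> index 7.
Insert 36: h=5, slots 5,6,7 occupied -> index 8.
Table: [_, _, _, 238, _, 140, 689, 686, 36, _, _, 483, _]

4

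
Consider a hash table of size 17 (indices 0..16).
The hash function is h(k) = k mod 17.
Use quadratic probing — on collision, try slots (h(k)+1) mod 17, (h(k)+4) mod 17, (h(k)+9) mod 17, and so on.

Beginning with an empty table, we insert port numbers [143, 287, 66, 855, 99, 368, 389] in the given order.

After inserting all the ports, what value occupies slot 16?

66

Insert 143: h=7, slot 7 empty => index 7.
Insert 287: h=15, slot 15 empty => index 15.
Insert 66: h=15, slot 15 occupied => index 16.
Insert 855: h=5, slot 5 empty => index 5.
Insert 99: h=14, slot 14 empty => index 14.
Insert 368: h=11, slot 11 empty => index 11.
Insert 389: h=15, slots 15,16 occupied => index 2.
Table: [—, —, 389, —, —, 855, —, 143, —, —, —, 368, —, —, 99, 287, 66]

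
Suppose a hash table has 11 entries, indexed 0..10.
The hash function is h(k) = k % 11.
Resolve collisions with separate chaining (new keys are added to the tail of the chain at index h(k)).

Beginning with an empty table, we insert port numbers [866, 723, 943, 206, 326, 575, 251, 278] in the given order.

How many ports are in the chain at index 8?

4

Insert 866: h=8, bucket 8 empty -> new chain.
Insert 723: h=8, bucket 8 nonempty -> append to chain.
Insert 943: h=8, bucket 8 nonempty -> append to chain.
Insert 206: h=8, bucket 8 nonempty -> append to chain.
Insert 326: h=7, bucket 7 empty -> new chain.
Insert 575: h=3, bucket 3 empty -> new chain.
Insert 251: h=9, bucket 9 empty -> new chain.
Insert 278: h=3, bucket 3 nonempty -> append to chain.
Final buckets:
0: -
1: -
2: -
3: 575 -> 278
4: -
5: -
6: -
7: 326
8: 866 -> 723 -> 943 -> 206
9: 251
10: -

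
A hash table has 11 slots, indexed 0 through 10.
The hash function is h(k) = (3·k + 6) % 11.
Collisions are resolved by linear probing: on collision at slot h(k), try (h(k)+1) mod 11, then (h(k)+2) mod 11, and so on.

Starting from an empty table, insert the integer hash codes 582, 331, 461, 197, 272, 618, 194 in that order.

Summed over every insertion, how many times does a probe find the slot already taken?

Insert 582: h=3, slot 3 empty → index 3.
Insert 331: h=9, slot 9 empty → index 9.
Insert 461: h=3, slot 3 occupied → index 4.
Insert 197: h=3, slots 3,4 occupied → index 5.
Insert 272: h=8, slot 8 empty → index 8.
Insert 618: h=1, slot 1 empty → index 1.
Insert 194: h=5, slot 5 occupied → index 6.
Table: [∅, 618, ∅, 582, 461, 197, 194, ∅, 272, 331, ∅]

4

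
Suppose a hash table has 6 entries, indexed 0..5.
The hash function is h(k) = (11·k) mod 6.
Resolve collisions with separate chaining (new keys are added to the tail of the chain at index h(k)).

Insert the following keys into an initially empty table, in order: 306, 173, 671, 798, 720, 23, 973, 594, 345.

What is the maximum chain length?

Insert 306: h=0, bucket 0 empty → new chain.
Insert 173: h=1, bucket 1 empty → new chain.
Insert 671: h=1, bucket 1 nonempty → append to chain.
Insert 798: h=0, bucket 0 nonempty → append to chain.
Insert 720: h=0, bucket 0 nonempty → append to chain.
Insert 23: h=1, bucket 1 nonempty → append to chain.
Insert 973: h=5, bucket 5 empty → new chain.
Insert 594: h=0, bucket 0 nonempty → append to chain.
Insert 345: h=3, bucket 3 empty → new chain.
Final buckets:
0: 306 -> 798 -> 720 -> 594
1: 173 -> 671 -> 23
2: .
3: 345
4: .
5: 973

4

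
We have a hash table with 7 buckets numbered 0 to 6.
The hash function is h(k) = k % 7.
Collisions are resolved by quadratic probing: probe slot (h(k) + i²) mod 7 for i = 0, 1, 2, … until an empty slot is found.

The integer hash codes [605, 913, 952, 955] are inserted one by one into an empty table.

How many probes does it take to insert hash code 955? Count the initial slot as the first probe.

605 hashes to 3; slot 3 is free → place at 3.
913 hashes to 3; 3 taken → place at 4.
952 hashes to 0; slot 0 is free → place at 0.
955 hashes to 3; 3,4,0 taken → place at 5.
Table: [952, ., ., 605, 913, 955, .]

4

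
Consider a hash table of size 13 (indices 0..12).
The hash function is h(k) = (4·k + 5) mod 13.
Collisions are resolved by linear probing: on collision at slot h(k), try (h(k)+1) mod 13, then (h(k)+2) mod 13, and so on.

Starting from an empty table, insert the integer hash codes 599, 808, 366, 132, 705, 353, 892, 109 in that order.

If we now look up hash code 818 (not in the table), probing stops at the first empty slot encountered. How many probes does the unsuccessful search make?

599: h=9 -> slot 9
808: h=0 -> slot 0
366: h=0, probe 0,1 -> slot 1
132: h=0, probe 0,1,2 -> slot 2
705: h=4 -> slot 4
353: h=0, probe 0,1,2,3 -> slot 3
892: h=11 -> slot 11
109: h=12 -> slot 12
Table: [808, 366, 132, 353, 705, -, -, -, -, 599, -, 892, 109]
Lookup 818: h=1, probe 1,2,3,4,5 → slot 5 empty, not found.

5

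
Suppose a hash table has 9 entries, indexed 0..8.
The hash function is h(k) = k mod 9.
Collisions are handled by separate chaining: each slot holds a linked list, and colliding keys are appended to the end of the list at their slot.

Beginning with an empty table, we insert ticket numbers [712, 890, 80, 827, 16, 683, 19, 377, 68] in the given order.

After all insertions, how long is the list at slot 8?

5

712 -> bucket 1
890 -> bucket 8
80 -> bucket 8 (collision)
827 -> bucket 8 (collision)
16 -> bucket 7
683 -> bucket 8 (collision)
19 -> bucket 1 (collision)
377 -> bucket 8 (collision)
68 -> bucket 5
Final buckets:
0: —
1: 712 -> 19
2: —
3: —
4: —
5: 68
6: —
7: 16
8: 890 -> 80 -> 827 -> 683 -> 377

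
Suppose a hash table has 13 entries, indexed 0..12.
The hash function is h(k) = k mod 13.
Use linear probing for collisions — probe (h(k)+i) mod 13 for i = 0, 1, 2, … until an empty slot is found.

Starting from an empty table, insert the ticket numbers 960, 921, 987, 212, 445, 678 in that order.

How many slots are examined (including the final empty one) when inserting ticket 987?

2

960 hashes to 11; slot 11 is free => place at 11.
921 hashes to 11; 11 taken => place at 12.
987 hashes to 12; 12 taken => place at 0.
212 hashes to 4; slot 4 is free => place at 4.
445 hashes to 3; slot 3 is free => place at 3.
678 hashes to 2; slot 2 is free => place at 2.
Table: [987, -, 678, 445, 212, -, -, -, -, -, -, 960, 921]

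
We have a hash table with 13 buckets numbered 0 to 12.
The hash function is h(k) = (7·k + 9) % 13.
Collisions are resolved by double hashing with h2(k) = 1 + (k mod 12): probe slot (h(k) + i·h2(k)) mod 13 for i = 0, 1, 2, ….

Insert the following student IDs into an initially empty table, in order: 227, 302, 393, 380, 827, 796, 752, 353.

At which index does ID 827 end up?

227 hashes to 12; slot 12 is free => place at 12.
302 hashes to 4; slot 4 is free => place at 4.
393 hashes to 4, h2=10; 4 taken => place at 1.
380 hashes to 4, h2=9; 4 taken => place at 0.
827 hashes to 0, h2=12; 0,12 taken => place at 11.
796 hashes to 4, h2=5; 4 taken => place at 9.
752 hashes to 8; slot 8 is free => place at 8.
353 hashes to 10; slot 10 is free => place at 10.
Table: [380, 393, —, —, 302, —, —, —, 752, 796, 353, 827, 227]

11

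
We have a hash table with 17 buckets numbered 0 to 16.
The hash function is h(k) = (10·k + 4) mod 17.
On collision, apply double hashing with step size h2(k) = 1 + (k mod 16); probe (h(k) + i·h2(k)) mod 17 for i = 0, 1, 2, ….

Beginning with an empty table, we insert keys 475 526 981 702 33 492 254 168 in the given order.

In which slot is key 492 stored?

7

475 hashes to 11; slot 11 is free → place at 11.
526 hashes to 11, h2=15; 11 taken → place at 9.
981 hashes to 5; slot 5 is free → place at 5.
702 hashes to 3; slot 3 is free → place at 3.
33 hashes to 11, h2=2; 11 taken → place at 13.
492 hashes to 11, h2=13; 11 taken → place at 7.
254 hashes to 11, h2=15; 11,9,7,5,3 taken → place at 1.
168 hashes to 1, h2=9; 1 taken → place at 10.
Table: [∅, 254, ∅, 702, ∅, 981, ∅, 492, ∅, 526, 168, 475, ∅, 33, ∅, ∅, ∅]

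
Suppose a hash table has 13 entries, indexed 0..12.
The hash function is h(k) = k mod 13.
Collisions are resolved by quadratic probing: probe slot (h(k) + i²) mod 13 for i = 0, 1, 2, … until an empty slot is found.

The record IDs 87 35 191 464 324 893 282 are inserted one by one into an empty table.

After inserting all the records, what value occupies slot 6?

282

87: h=9 -> slot 9
35: h=9, probe 9,10 -> slot 10
191: h=9, probe 9,10,0 -> slot 0
464: h=9, probe 9,10,0,5 -> slot 5
324: h=12 -> slot 12
893: h=9, probe 9,10,0,5,12,8 -> slot 8
282: h=9, probe 9,10,0,5,12,8,6 -> slot 6
Table: [191, ., ., ., ., 464, 282, ., 893, 87, 35, ., 324]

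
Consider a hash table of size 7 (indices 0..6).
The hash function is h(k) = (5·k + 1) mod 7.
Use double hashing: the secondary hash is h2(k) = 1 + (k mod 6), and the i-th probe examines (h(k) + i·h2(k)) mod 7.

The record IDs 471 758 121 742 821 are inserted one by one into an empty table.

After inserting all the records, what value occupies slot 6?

471: h=4 -> slot 4
758: h=4, h2=3, probe 4,0 -> slot 0
121: h=4, h2=2, probe 4,6 -> slot 6
742: h=1 -> slot 1
821: h=4, h2=6, probe 4,3 -> slot 3
Table: [758, 742, ., 821, 471, ., 121]

121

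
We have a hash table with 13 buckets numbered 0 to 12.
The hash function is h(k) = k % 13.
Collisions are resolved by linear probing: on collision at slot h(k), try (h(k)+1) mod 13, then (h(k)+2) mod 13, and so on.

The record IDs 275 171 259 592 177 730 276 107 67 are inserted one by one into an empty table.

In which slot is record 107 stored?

6

Insert 275: h=2, slot 2 empty -> index 2.
Insert 171: h=2, slot 2 occupied -> index 3.
Insert 259: h=12, slot 12 empty -> index 12.
Insert 592: h=7, slot 7 empty -> index 7.
Insert 177: h=8, slot 8 empty -> index 8.
Insert 730: h=2, slots 2,3 occupied -> index 4.
Insert 276: h=3, slots 3,4 occupied -> index 5.
Insert 107: h=3, slots 3,4,5 occupied -> index 6.
Insert 67: h=2, slots 2,3,4,5,6,7,8 occupied -> index 9.
Table: [—, —, 275, 171, 730, 276, 107, 592, 177, 67, —, —, 259]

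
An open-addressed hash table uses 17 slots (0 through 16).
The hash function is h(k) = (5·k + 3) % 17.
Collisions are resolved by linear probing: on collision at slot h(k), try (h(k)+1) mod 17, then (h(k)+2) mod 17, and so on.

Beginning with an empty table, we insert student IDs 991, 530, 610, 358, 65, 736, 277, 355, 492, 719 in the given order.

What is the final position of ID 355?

14

Insert 991: h=11, slot 11 empty -> index 11.
Insert 530: h=1, slot 1 empty -> index 1.
Insert 610: h=10, slot 10 empty -> index 10.
Insert 358: h=8, slot 8 empty -> index 8.
Insert 65: h=5, slot 5 empty -> index 5.
Insert 736: h=11, slot 11 occupied -> index 12.
Insert 277: h=11, slots 11,12 occupied -> index 13.
Insert 355: h=10, slots 10,11,12,13 occupied -> index 14.
Insert 492: h=15, slot 15 empty -> index 15.
Insert 719: h=11, slots 11,12,13,14,15 occupied -> index 16.
Table: [., 530, ., ., ., 65, ., ., 358, ., 610, 991, 736, 277, 355, 492, 719]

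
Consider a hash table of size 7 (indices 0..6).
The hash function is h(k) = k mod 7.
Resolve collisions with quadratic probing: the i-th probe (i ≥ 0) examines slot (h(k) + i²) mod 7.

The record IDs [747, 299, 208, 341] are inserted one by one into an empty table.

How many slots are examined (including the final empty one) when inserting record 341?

747: h=5 => slot 5
299: h=5, probe 5,6 => slot 6
208: h=5, probe 5,6,2 => slot 2
341: h=5, probe 5,6,2,0 => slot 0
Table: [341, _, 208, _, _, 747, 299]

4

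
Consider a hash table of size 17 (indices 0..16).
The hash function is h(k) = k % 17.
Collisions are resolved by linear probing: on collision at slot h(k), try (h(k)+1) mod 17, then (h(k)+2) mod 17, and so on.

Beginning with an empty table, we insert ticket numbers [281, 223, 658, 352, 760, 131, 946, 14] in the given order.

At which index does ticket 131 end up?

Insert 281: h=9, slot 9 empty -> index 9.
Insert 223: h=2, slot 2 empty -> index 2.
Insert 658: h=12, slot 12 empty -> index 12.
Insert 352: h=12, slot 12 occupied -> index 13.
Insert 760: h=12, slots 12,13 occupied -> index 14.
Insert 131: h=12, slots 12,13,14 occupied -> index 15.
Insert 946: h=11, slot 11 empty -> index 11.
Insert 14: h=14, slots 14,15 occupied -> index 16.
Table: [-, -, 223, -, -, -, -, -, -, 281, -, 946, 658, 352, 760, 131, 14]

15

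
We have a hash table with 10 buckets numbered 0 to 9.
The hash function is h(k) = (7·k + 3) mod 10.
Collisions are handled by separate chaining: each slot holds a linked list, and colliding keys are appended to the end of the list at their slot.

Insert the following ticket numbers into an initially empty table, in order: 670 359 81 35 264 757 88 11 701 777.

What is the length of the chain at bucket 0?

Insert 670: h=3, bucket 3 empty -> new chain.
Insert 359: h=6, bucket 6 empty -> new chain.
Insert 81: h=0, bucket 0 empty -> new chain.
Insert 35: h=8, bucket 8 empty -> new chain.
Insert 264: h=1, bucket 1 empty -> new chain.
Insert 757: h=2, bucket 2 empty -> new chain.
Insert 88: h=9, bucket 9 empty -> new chain.
Insert 11: h=0, bucket 0 nonempty -> append to chain.
Insert 701: h=0, bucket 0 nonempty -> append to chain.
Insert 777: h=2, bucket 2 nonempty -> append to chain.
Final buckets:
0: 81 -> 11 -> 701
1: 264
2: 757 -> 777
3: 670
4: _
5: _
6: 359
7: _
8: 35
9: 88

3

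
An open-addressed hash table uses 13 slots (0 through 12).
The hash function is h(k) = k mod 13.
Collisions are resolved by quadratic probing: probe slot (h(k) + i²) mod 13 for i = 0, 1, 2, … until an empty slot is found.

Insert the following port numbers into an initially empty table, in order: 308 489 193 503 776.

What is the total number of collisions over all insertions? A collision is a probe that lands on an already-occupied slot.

308: h=9 → slot 9
489: h=8 → slot 8
193: h=11 → slot 11
503: h=9, probe 9,10 → slot 10
776: h=9, probe 9,10,0 → slot 0
Table: [776, —, —, —, —, —, —, —, 489, 308, 503, 193, —]

3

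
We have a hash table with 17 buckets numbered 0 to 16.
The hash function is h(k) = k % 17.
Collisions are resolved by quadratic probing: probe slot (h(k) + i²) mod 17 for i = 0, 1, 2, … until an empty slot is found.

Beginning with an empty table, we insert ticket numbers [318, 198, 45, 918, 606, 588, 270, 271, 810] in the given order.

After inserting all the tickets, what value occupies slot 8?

271

318 hashes to 12; slot 12 is free → place at 12.
198 hashes to 11; slot 11 is free → place at 11.
45 hashes to 11; 11,12 taken → place at 15.
918 hashes to 0; slot 0 is free → place at 0.
606 hashes to 11; 11,12,15 taken → place at 3.
588 hashes to 10; slot 10 is free → place at 10.
270 hashes to 15; 15 taken → place at 16.
271 hashes to 16; 16,0,3 taken → place at 8.
810 hashes to 11; 11,12,15,3,10 taken → place at 2.
Table: [918, —, 810, 606, —, —, —, —, 271, —, 588, 198, 318, —, —, 45, 270]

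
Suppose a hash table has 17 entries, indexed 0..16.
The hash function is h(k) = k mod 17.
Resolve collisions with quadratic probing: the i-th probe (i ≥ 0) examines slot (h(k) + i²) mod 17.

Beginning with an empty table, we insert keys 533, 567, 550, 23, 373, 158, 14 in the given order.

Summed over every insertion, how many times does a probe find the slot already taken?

6

Insert 533: h=6, slot 6 empty → index 6.
Insert 567: h=6, slot 6 occupied → index 7.
Insert 550: h=6, slots 6,7 occupied → index 10.
Insert 23: h=6, slots 6,7,10 occupied → index 15.
Insert 373: h=16, slot 16 empty → index 16.
Insert 158: h=5, slot 5 empty → index 5.
Insert 14: h=14, slot 14 empty → index 14.
Table: [_, _, _, _, _, 158, 533, 567, _, _, 550, _, _, _, 14, 23, 373]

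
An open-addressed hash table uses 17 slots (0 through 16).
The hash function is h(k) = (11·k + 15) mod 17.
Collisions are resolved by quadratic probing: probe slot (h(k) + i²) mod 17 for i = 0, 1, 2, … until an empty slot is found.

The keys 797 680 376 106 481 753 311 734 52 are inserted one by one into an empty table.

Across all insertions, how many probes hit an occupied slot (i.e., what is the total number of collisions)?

5

797 hashes to 10; slot 10 is free → place at 10.
680 hashes to 15; slot 15 is free → place at 15.
376 hashes to 3; slot 3 is free → place at 3.
106 hashes to 8; slot 8 is free → place at 8.
481 hashes to 2; slot 2 is free → place at 2.
753 hashes to 2; 2,3 taken → place at 6.
311 hashes to 2; 2,3,6 taken → place at 11.
734 hashes to 14; slot 14 is free → place at 14.
52 hashes to 9; slot 9 is free → place at 9.
Table: [-, -, 481, 376, -, -, 753, -, 106, 52, 797, 311, -, -, 734, 680, -]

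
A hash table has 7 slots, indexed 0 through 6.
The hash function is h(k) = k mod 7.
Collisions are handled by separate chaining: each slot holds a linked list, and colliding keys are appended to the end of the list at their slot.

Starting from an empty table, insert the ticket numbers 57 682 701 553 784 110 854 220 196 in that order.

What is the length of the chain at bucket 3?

2

Insert 57: h=1, bucket 1 empty → new chain.
Insert 682: h=3, bucket 3 empty → new chain.
Insert 701: h=1, bucket 1 nonempty → append to chain.
Insert 553: h=0, bucket 0 empty → new chain.
Insert 784: h=0, bucket 0 nonempty → append to chain.
Insert 110: h=5, bucket 5 empty → new chain.
Insert 854: h=0, bucket 0 nonempty → append to chain.
Insert 220: h=3, bucket 3 nonempty → append to chain.
Insert 196: h=0, bucket 0 nonempty → append to chain.
Final buckets:
0: 553 -> 784 -> 854 -> 196
1: 57 -> 701
2: _
3: 682 -> 220
4: _
5: 110
6: _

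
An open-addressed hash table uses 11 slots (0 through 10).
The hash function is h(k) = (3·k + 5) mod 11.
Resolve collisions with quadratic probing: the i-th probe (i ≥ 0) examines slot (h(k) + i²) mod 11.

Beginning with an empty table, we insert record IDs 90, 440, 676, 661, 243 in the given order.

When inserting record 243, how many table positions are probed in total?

3

Insert 90: h=0, slot 0 empty -> index 0.
Insert 440: h=5, slot 5 empty -> index 5.
Insert 676: h=9, slot 9 empty -> index 9.
Insert 661: h=8, slot 8 empty -> index 8.
Insert 243: h=8, slots 8,9 occupied -> index 1.
Table: [90, 243, —, —, —, 440, —, —, 661, 676, —]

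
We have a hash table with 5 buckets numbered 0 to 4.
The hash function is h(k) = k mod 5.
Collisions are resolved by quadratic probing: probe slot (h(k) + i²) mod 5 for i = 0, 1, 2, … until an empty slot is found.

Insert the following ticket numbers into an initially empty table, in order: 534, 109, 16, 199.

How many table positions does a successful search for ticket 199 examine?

534: h=4 → slot 4
109: h=4, probe 4,0 → slot 0
16: h=1 → slot 1
199: h=4, probe 4,0,3 → slot 3
Table: [109, 16, _, 199, 534]
Lookup 199: h=4, probe 4,0,3 → found at 3.

3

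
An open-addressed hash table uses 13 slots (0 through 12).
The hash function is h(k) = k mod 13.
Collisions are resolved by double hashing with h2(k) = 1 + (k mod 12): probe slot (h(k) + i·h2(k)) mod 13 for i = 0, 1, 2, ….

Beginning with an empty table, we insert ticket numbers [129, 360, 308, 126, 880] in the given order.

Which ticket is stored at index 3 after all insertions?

126

129 hashes to 12; slot 12 is free → place at 12.
360 hashes to 9; slot 9 is free → place at 9.
308 hashes to 9, h2=9; 9 taken → place at 5.
126 hashes to 9, h2=7; 9 taken → place at 3.
880 hashes to 9, h2=5; 9 taken → place at 1.
Table: [—, 880, —, 126, —, 308, —, —, —, 360, —, —, 129]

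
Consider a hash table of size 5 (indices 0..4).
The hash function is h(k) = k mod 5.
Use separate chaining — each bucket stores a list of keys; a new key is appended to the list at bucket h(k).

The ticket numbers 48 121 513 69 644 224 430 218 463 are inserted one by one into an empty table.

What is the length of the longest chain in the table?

4

Insert 48: h=3, bucket 3 empty -> new chain.
Insert 121: h=1, bucket 1 empty -> new chain.
Insert 513: h=3, bucket 3 nonempty -> append to chain.
Insert 69: h=4, bucket 4 empty -> new chain.
Insert 644: h=4, bucket 4 nonempty -> append to chain.
Insert 224: h=4, bucket 4 nonempty -> append to chain.
Insert 430: h=0, bucket 0 empty -> new chain.
Insert 218: h=3, bucket 3 nonempty -> append to chain.
Insert 463: h=3, bucket 3 nonempty -> append to chain.
Final buckets:
0: 430
1: 121
2: ∅
3: 48 -> 513 -> 218 -> 463
4: 69 -> 644 -> 224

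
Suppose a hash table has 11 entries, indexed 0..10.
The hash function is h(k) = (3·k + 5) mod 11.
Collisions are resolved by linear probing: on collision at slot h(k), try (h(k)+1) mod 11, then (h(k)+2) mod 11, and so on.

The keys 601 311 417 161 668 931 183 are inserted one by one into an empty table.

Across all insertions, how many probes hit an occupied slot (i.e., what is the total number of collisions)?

7

601: h=4 -> slot 4
311: h=3 -> slot 3
417: h=2 -> slot 2
161: h=4, probe 4,5 -> slot 5
668: h=7 -> slot 7
931: h=4, probe 4,5,6 -> slot 6
183: h=4, probe 4,5,6,7,8 -> slot 8
Table: [∅, ∅, 417, 311, 601, 161, 931, 668, 183, ∅, ∅]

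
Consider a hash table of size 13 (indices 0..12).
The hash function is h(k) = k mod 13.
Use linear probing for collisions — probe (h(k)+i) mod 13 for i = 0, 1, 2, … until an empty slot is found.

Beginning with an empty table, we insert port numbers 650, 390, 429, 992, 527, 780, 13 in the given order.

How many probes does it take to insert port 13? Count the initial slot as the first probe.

650 hashes to 0; slot 0 is free -> place at 0.
390 hashes to 0; 0 taken -> place at 1.
429 hashes to 0; 0,1 taken -> place at 2.
992 hashes to 4; slot 4 is free -> place at 4.
527 hashes to 7; slot 7 is free -> place at 7.
780 hashes to 0; 0,1,2 taken -> place at 3.
13 hashes to 0; 0,1,2,3,4 taken -> place at 5.
Table: [650, 390, 429, 780, 992, 13, —, 527, —, —, —, —, —]

6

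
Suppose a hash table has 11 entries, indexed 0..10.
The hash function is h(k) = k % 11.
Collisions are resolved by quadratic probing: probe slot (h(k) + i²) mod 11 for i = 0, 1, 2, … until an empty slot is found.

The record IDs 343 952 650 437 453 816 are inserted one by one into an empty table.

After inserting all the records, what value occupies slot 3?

453

343 hashes to 2; slot 2 is free => place at 2.
952 hashes to 6; slot 6 is free => place at 6.
650 hashes to 1; slot 1 is free => place at 1.
437 hashes to 8; slot 8 is free => place at 8.
453 hashes to 2; 2 taken => place at 3.
816 hashes to 2; 2,3,6 taken => place at 0.
Table: [816, 650, 343, 453, —, —, 952, —, 437, —, —]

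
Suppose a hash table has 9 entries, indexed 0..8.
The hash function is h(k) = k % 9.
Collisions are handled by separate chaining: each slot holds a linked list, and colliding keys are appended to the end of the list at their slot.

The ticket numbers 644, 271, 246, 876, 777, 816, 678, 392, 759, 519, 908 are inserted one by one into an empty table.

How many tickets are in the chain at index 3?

644 -> bucket 5
271 -> bucket 1
246 -> bucket 3
876 -> bucket 3 (collision)
777 -> bucket 3 (collision)
816 -> bucket 6
678 -> bucket 3 (collision)
392 -> bucket 5 (collision)
759 -> bucket 3 (collision)
519 -> bucket 6 (collision)
908 -> bucket 8
Final buckets:
0: —
1: 271
2: —
3: 246 -> 876 -> 777 -> 678 -> 759
4: —
5: 644 -> 392
6: 816 -> 519
7: —
8: 908

5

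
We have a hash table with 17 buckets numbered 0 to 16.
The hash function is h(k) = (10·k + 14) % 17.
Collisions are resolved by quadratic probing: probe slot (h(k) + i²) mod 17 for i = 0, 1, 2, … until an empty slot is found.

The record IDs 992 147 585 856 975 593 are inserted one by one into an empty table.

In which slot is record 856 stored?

7

Insert 992: h=6, slot 6 empty => index 6.
Insert 147: h=5, slot 5 empty => index 5.
Insert 585: h=16, slot 16 empty => index 16.
Insert 856: h=6, slot 6 occupied => index 7.
Insert 975: h=6, slots 6,7 occupied => index 10.
Insert 593: h=11, slot 11 empty => index 11.
Table: [_, _, _, _, _, 147, 992, 856, _, _, 975, 593, _, _, _, _, 585]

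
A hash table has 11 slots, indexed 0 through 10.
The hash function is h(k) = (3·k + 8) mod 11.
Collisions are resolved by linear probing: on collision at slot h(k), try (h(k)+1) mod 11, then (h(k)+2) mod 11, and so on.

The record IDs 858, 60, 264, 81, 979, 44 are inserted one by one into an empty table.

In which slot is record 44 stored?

Insert 858: h=8, slot 8 empty => index 8.
Insert 60: h=1, slot 1 empty => index 1.
Insert 264: h=8, slot 8 occupied => index 9.
Insert 81: h=9, slot 9 occupied => index 10.
Insert 979: h=8, slots 8,9,10 occupied => index 0.
Insert 44: h=8, slots 8,9,10,0,1 occupied => index 2.
Table: [979, 60, 44, ., ., ., ., ., 858, 264, 81]

2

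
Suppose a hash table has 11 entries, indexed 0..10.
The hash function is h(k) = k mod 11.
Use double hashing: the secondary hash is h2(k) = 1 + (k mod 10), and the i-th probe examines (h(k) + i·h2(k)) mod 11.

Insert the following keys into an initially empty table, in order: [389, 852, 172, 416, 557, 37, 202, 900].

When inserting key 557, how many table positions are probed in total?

3

Insert 389: h=4, slot 4 empty → index 4.
Insert 852: h=5, slot 5 empty → index 5.
Insert 172: h=7, slot 7 empty → index 7.
Insert 416: h=9, slot 9 empty → index 9.
Insert 557: h=7, h2=8, slots 7,4 occupied → index 1.
Insert 37: h=4, h2=8, slots 4,1,9 occupied → index 6.
Insert 202: h=4, h2=3, slots 4,7 occupied → index 10.
Insert 900: h=9, h2=1, slots 9,10 occupied → index 0.
Table: [900, 557, —, —, 389, 852, 37, 172, —, 416, 202]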